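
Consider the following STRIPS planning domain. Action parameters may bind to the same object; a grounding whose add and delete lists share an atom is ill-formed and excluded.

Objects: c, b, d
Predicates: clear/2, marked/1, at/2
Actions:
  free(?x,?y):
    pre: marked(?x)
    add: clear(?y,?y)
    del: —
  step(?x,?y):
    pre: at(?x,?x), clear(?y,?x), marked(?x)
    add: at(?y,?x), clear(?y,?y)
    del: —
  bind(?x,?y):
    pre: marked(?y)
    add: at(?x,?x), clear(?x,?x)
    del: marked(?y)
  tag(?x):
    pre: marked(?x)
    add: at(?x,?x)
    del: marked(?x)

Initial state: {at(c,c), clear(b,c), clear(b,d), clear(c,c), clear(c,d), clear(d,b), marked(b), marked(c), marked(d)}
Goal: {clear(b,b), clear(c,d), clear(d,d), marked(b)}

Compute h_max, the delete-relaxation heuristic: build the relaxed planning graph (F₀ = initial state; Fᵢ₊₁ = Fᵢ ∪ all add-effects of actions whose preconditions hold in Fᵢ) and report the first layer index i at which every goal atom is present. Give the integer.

F0 = init (9 atoms)
F1 = F0 ∪ {at(b,b), at(b,c), at(d,d), clear(b,b), clear(d,d)}  (14 atoms)
goal ⊆ F1  ⇒  h_max = 1

1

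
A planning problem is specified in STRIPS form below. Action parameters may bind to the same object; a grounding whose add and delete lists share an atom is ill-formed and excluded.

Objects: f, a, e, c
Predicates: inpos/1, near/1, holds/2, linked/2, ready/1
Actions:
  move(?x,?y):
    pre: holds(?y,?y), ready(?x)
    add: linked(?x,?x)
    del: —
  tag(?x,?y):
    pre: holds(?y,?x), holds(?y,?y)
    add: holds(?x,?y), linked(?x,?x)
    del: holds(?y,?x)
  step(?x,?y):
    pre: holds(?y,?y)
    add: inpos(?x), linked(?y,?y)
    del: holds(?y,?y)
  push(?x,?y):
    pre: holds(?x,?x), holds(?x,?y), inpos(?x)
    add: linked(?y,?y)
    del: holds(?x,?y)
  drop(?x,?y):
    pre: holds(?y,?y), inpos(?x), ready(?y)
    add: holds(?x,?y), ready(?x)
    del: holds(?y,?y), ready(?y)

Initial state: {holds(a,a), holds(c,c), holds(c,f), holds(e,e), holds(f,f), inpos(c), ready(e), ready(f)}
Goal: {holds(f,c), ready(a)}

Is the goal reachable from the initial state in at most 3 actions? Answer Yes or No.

Yes

1. tag(f,c)  →  {holds(a,a), holds(c,c), holds(e,e), holds(f,c), holds(f,f), inpos(c), linked(f,f), ready(e), ready(f)}
2. step(a,f)  →  {holds(a,a), holds(c,c), holds(e,e), holds(f,c), inpos(a), inpos(c), linked(f,f), ready(e), ready(f)}
3. drop(a,e)  →  {holds(a,a), holds(a,e), holds(c,c), holds(f,c), inpos(a), inpos(c), linked(f,f), ready(a), ready(f)}
optimal plan length = 3; 3 ≤ 3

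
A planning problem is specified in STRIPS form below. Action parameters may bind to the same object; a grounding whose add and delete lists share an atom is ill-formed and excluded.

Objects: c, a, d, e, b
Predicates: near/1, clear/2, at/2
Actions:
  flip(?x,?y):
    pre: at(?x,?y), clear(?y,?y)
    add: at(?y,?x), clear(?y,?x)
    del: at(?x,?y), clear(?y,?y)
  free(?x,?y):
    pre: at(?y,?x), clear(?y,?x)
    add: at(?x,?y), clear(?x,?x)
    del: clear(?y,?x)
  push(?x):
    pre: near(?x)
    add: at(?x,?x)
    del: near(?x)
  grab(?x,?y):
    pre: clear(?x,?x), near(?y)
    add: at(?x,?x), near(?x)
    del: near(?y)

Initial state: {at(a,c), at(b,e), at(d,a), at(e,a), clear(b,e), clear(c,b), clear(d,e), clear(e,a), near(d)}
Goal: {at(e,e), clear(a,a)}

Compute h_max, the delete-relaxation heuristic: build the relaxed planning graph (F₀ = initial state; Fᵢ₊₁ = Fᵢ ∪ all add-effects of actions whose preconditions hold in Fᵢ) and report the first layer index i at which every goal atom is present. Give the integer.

2

F0 = init (9 atoms)
F1 = F0 ∪ {at(a,e), at(d,d), at(e,b), clear(a,a), clear(e,e)}  (14 atoms)
F2 = F1 ∪ {at(a,a), at(a,d), at(e,e), clear(a,d), clear(a,e), clear(e,b), near(a), near(e)}  (22 atoms)
goal ⊆ F2  ⇒  h_max = 2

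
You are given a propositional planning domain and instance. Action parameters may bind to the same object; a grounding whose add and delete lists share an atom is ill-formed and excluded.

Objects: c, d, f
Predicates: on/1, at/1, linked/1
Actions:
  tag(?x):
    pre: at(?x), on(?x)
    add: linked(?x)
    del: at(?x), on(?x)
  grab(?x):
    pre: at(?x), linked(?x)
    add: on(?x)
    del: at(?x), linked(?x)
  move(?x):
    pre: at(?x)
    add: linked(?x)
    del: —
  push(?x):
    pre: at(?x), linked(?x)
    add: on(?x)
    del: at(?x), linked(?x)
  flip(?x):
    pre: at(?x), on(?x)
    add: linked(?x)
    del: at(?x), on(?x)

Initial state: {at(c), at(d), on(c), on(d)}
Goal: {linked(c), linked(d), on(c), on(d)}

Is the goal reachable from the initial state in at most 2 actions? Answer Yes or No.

1. move(c)  →  {at(c), at(d), linked(c), on(c), on(d)}
2. move(d)  →  {at(c), at(d), linked(c), linked(d), on(c), on(d)}
optimal plan length = 2; 2 ≤ 2

Yes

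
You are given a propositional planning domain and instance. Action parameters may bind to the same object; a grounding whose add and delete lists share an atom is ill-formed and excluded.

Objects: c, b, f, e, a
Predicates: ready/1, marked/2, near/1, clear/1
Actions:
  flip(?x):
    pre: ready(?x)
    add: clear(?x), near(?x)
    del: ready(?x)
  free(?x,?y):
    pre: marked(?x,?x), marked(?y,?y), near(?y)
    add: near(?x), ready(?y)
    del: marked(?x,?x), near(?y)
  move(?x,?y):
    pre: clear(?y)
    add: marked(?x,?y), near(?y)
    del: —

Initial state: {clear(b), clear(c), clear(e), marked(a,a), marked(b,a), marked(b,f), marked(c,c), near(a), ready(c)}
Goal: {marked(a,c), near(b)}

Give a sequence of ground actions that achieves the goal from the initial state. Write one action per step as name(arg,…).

move(c,b); move(a,c)

1. move(c,b)  →  {clear(b), clear(c), clear(e), marked(a,a), marked(b,a), marked(b,f), marked(c,b), marked(c,c), near(a), near(b), ready(c)}
2. move(a,c)  →  {clear(b), clear(c), clear(e), marked(a,a), marked(a,c), marked(b,a), marked(b,f), marked(c,b), marked(c,c), near(a), near(b), near(c), ready(c)}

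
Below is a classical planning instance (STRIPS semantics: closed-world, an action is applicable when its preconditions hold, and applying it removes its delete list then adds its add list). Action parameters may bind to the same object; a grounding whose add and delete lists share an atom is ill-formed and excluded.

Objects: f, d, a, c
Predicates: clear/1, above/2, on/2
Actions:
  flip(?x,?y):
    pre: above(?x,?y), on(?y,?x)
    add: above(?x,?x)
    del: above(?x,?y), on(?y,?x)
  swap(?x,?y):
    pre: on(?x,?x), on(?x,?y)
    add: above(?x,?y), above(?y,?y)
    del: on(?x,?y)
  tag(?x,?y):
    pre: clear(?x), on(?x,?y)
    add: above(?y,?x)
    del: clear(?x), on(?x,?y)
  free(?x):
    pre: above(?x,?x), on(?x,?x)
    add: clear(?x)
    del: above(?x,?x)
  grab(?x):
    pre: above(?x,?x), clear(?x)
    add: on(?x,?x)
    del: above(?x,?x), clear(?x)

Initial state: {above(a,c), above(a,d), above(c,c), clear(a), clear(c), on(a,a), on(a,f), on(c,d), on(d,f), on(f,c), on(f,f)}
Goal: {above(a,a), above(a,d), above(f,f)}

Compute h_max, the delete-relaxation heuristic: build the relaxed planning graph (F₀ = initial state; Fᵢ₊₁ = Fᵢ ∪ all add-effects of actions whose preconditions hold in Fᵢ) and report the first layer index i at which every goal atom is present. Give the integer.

F0 = init (11 atoms)
F1 = F0 ∪ {above(a,a), above(a,f), above(d,c), above(f,a), above(f,c), above(f,f), on(c,c)}  (18 atoms)
goal ⊆ F1  ⇒  h_max = 1

1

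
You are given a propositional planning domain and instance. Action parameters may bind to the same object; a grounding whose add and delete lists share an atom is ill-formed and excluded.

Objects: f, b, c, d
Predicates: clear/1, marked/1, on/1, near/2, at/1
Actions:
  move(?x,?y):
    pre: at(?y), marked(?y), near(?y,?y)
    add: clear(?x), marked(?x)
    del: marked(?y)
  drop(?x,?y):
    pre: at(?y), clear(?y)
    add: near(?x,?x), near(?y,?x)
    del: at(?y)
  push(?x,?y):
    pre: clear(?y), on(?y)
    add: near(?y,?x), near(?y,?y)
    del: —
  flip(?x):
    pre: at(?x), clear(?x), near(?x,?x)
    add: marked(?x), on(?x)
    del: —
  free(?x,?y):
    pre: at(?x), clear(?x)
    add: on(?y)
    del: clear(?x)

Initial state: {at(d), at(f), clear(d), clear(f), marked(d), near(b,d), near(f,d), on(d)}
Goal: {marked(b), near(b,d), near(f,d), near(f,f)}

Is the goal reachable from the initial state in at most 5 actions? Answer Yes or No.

Yes

1. drop(f,f)  →  {at(d), clear(d), clear(f), marked(d), near(b,d), near(f,d), near(f,f), on(d)}
2. push(f,d)  →  {at(d), clear(d), clear(f), marked(d), near(b,d), near(d,d), near(d,f), near(f,d), near(f,f), on(d)}
3. move(b,d)  →  {at(d), clear(b), clear(d), clear(f), marked(b), near(b,d), near(d,d), near(d,f), near(f,d), near(f,f), on(d)}
optimal plan length = 3; 3 ≤ 5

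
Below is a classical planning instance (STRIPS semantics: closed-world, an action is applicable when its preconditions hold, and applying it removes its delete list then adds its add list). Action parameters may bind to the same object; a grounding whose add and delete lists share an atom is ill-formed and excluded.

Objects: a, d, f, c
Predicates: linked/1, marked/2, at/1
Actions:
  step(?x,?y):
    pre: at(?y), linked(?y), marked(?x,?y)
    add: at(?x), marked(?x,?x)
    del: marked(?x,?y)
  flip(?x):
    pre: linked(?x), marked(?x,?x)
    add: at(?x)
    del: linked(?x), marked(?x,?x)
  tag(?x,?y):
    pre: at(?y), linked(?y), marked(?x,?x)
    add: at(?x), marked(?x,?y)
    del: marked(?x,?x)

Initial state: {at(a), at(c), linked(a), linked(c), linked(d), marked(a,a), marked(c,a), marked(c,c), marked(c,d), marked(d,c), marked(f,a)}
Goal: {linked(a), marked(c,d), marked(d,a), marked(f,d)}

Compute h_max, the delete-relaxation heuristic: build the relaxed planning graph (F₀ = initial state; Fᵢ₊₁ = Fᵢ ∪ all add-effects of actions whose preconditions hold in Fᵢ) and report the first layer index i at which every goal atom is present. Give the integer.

F0 = init (11 atoms)
F1 = F0 ∪ {at(d), at(f), marked(a,c), marked(d,d), marked(f,f)}  (16 atoms)
F2 = F1 ∪ {marked(a,d), marked(d,a), marked(f,c), marked(f,d)}  (20 atoms)
goal ⊆ F2  ⇒  h_max = 2

2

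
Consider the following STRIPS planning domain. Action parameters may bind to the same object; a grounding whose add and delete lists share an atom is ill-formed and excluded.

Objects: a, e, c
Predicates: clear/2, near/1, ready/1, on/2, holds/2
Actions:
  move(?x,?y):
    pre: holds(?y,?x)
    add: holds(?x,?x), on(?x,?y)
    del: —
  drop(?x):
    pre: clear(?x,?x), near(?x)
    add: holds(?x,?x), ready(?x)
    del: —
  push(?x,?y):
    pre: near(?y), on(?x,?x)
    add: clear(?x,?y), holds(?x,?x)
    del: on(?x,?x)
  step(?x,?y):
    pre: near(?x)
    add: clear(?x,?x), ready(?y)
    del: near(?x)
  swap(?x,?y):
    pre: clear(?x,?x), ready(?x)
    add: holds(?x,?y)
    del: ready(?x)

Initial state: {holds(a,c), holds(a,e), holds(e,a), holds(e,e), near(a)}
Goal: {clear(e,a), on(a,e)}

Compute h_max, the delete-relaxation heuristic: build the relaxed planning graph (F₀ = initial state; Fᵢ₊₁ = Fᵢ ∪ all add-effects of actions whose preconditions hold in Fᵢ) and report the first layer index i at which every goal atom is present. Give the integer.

2

F0 = init (5 atoms)
F1 = F0 ∪ {clear(a,a), holds(a,a), holds(c,c), on(a,e), on(c,a), on(e,a), on(e,e), ready(a), ready(c), ready(e)}  (15 atoms)
F2 = F1 ∪ {clear(e,a), on(a,a), on(c,c)}  (18 atoms)
goal ⊆ F2  ⇒  h_max = 2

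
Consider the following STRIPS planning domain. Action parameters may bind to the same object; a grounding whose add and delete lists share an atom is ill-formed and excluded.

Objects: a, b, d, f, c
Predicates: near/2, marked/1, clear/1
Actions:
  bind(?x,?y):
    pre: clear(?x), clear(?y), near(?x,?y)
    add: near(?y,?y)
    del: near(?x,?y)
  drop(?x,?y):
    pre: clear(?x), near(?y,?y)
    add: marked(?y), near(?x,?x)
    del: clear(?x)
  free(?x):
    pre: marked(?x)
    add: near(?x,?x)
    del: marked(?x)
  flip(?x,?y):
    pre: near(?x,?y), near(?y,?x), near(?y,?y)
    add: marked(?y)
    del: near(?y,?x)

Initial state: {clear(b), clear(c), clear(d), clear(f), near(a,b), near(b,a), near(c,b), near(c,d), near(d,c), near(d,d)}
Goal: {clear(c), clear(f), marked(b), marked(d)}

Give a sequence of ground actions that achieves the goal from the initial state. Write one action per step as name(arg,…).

1. drop(b,d)  →  {clear(c), clear(d), clear(f), marked(d), near(a,b), near(b,a), near(b,b), near(c,b), near(c,d), near(d,c), near(d,d)}
2. drop(d,b)  →  {clear(c), clear(f), marked(b), marked(d), near(a,b), near(b,a), near(b,b), near(c,b), near(c,d), near(d,c), near(d,d)}

drop(b,d); drop(d,b)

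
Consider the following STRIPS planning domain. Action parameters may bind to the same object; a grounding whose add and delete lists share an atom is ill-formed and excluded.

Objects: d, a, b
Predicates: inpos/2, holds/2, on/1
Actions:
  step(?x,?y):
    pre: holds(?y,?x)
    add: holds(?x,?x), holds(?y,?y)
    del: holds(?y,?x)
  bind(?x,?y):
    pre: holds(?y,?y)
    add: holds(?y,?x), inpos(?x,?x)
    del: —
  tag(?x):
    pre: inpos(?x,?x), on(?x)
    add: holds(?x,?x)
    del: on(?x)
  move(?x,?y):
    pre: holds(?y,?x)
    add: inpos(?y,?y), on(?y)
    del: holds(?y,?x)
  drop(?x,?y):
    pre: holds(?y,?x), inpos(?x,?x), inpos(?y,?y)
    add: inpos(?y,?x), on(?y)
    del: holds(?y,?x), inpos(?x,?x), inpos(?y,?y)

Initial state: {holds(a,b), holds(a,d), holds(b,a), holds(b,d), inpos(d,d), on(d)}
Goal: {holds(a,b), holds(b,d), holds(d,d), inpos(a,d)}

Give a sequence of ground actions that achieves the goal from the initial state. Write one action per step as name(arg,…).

1. tag(d)  →  {holds(a,b), holds(a,d), holds(b,a), holds(b,d), holds(d,d), inpos(d,d)}
2. bind(a,d)  →  {holds(a,b), holds(a,d), holds(b,a), holds(b,d), holds(d,a), holds(d,d), inpos(a,a), inpos(d,d)}
3. drop(d,a)  →  {holds(a,b), holds(b,a), holds(b,d), holds(d,a), holds(d,d), inpos(a,d), on(a)}

tag(d); bind(a,d); drop(d,a)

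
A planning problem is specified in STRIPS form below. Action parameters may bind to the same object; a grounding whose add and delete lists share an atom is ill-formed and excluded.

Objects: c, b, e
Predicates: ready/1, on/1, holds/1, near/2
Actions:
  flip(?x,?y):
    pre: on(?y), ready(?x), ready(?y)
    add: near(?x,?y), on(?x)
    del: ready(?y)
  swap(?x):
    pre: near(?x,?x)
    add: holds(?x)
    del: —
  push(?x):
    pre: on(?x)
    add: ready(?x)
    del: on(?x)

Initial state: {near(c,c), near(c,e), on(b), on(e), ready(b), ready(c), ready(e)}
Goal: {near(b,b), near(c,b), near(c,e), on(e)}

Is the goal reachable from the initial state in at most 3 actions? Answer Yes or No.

1. flip(c,b)  →  {near(c,b), near(c,c), near(c,e), on(b), on(c), on(e), ready(c), ready(e)}
2. push(b)  →  {near(c,b), near(c,c), near(c,e), on(c), on(e), ready(b), ready(c), ready(e)}
3. flip(b,c)  →  {near(b,c), near(c,b), near(c,c), near(c,e), on(b), on(c), on(e), ready(b), ready(e)}
4. flip(b,b)  →  {near(b,b), near(b,c), near(c,b), near(c,c), near(c,e), on(b), on(c), on(e), ready(e)}
optimal plan length = 4; 4 > 3

No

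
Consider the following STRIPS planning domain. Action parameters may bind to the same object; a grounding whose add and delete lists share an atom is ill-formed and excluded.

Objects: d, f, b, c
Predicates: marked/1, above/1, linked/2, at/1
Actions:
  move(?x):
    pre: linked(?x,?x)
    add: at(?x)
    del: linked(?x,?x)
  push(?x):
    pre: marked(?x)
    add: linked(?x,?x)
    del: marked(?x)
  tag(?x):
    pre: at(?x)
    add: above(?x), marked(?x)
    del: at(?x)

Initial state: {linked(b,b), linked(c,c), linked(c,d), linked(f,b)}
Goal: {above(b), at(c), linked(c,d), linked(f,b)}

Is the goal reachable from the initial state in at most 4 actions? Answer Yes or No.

1. move(b)  →  {at(b), linked(c,c), linked(c,d), linked(f,b)}
2. move(c)  →  {at(b), at(c), linked(c,d), linked(f,b)}
3. tag(b)  →  {above(b), at(c), linked(c,d), linked(f,b), marked(b)}
optimal plan length = 3; 3 ≤ 4

Yes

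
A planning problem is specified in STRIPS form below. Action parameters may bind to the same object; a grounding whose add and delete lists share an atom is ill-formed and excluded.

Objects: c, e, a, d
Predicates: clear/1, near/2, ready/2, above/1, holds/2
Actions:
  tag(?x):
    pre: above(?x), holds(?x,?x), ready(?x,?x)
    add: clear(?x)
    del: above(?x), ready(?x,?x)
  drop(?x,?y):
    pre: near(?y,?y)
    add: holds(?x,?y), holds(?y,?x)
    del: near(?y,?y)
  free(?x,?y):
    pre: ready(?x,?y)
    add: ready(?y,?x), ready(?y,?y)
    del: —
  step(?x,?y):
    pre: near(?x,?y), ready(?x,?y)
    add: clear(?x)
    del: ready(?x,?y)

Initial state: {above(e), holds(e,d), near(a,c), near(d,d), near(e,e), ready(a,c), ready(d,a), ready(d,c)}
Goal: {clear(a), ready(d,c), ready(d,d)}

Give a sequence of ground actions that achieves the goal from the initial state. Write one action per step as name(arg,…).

1. free(d,c)  →  {above(e), holds(e,d), near(a,c), near(d,d), near(e,e), ready(a,c), ready(c,c), ready(c,d), ready(d,a), ready(d,c)}
2. free(c,d)  →  {above(e), holds(e,d), near(a,c), near(d,d), near(e,e), ready(a,c), ready(c,c), ready(c,d), ready(d,a), ready(d,c), ready(d,d)}
3. step(a,c)  →  {above(e), clear(a), holds(e,d), near(a,c), near(d,d), near(e,e), ready(c,c), ready(c,d), ready(d,a), ready(d,c), ready(d,d)}

free(d,c); free(c,d); step(a,c)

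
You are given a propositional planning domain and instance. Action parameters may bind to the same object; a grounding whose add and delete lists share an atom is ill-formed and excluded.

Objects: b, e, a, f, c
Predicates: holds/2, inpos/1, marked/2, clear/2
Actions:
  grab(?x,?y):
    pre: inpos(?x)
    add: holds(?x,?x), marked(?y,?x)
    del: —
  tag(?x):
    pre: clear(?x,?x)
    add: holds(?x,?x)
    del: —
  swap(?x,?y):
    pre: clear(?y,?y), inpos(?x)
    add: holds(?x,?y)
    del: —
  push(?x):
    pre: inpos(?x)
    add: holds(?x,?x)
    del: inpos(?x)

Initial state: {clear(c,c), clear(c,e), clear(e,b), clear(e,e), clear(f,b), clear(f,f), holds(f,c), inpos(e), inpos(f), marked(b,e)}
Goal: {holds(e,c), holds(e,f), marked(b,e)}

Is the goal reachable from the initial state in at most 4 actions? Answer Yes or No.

1. swap(e,f)  →  {clear(c,c), clear(c,e), clear(e,b), clear(e,e), clear(f,b), clear(f,f), holds(e,f), holds(f,c), inpos(e), inpos(f), marked(b,e)}
2. swap(e,c)  →  {clear(c,c), clear(c,e), clear(e,b), clear(e,e), clear(f,b), clear(f,f), holds(e,c), holds(e,f), holds(f,c), inpos(e), inpos(f), marked(b,e)}
optimal plan length = 2; 2 ≤ 4

Yes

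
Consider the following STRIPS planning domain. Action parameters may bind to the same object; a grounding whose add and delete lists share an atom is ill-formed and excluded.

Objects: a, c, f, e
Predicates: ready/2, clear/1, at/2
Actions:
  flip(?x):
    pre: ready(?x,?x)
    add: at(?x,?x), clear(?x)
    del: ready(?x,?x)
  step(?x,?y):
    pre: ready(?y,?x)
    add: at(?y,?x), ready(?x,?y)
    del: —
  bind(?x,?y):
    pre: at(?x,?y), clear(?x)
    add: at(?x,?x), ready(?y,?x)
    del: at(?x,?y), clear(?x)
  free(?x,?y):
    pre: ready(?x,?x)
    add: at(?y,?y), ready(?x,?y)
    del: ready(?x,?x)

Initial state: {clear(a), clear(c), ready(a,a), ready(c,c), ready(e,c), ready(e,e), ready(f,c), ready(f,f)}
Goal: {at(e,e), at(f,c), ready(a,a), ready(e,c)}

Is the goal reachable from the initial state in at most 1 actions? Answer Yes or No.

1. flip(e)  →  {at(e,e), clear(a), clear(c), clear(e), ready(a,a), ready(c,c), ready(e,c), ready(f,c), ready(f,f)}
2. step(c,f)  →  {at(e,e), at(f,c), clear(a), clear(c), clear(e), ready(a,a), ready(c,c), ready(c,f), ready(e,c), ready(f,c), ready(f,f)}
optimal plan length = 2; 2 > 1

No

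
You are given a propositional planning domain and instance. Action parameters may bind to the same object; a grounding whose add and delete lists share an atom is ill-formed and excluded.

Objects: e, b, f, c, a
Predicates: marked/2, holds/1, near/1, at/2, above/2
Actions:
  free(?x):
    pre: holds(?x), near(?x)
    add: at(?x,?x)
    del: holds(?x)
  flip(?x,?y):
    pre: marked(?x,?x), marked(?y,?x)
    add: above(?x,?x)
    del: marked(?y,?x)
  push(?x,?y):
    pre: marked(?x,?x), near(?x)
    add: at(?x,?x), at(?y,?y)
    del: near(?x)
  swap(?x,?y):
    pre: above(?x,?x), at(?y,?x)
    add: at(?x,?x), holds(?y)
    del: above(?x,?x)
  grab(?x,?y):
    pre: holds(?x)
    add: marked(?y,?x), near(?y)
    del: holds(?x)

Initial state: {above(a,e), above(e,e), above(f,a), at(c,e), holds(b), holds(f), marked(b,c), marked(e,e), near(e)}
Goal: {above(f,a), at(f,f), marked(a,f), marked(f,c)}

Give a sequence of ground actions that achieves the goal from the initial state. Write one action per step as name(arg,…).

push(e,f); swap(e,c); grab(f,a); grab(c,f)

1. push(e,f)  →  {above(a,e), above(e,e), above(f,a), at(c,e), at(e,e), at(f,f), holds(b), holds(f), marked(b,c), marked(e,e)}
2. swap(e,c)  →  {above(a,e), above(f,a), at(c,e), at(e,e), at(f,f), holds(b), holds(c), holds(f), marked(b,c), marked(e,e)}
3. grab(f,a)  →  {above(a,e), above(f,a), at(c,e), at(e,e), at(f,f), holds(b), holds(c), marked(a,f), marked(b,c), marked(e,e), near(a)}
4. grab(c,f)  →  {above(a,e), above(f,a), at(c,e), at(e,e), at(f,f), holds(b), marked(a,f), marked(b,c), marked(e,e), marked(f,c), near(a), near(f)}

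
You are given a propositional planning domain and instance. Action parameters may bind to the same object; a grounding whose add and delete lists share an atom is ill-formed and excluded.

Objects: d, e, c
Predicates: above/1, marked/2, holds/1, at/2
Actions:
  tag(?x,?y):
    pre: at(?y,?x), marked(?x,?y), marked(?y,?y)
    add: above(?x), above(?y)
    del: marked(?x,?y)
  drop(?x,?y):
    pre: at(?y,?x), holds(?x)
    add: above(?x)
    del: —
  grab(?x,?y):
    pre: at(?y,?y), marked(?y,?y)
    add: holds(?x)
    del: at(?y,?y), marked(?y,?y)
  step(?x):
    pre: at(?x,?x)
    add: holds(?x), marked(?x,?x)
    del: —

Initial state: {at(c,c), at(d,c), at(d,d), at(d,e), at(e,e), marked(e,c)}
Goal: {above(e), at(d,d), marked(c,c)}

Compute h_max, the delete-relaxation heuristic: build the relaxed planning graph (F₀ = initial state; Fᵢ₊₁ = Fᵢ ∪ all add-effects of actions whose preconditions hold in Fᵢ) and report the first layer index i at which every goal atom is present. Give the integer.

2

F0 = init (6 atoms)
F1 = F0 ∪ {holds(c), holds(d), holds(e), marked(c,c), marked(d,d), marked(e,e)}  (12 atoms)
F2 = F1 ∪ {above(c), above(d), above(e)}  (15 atoms)
goal ⊆ F2  ⇒  h_max = 2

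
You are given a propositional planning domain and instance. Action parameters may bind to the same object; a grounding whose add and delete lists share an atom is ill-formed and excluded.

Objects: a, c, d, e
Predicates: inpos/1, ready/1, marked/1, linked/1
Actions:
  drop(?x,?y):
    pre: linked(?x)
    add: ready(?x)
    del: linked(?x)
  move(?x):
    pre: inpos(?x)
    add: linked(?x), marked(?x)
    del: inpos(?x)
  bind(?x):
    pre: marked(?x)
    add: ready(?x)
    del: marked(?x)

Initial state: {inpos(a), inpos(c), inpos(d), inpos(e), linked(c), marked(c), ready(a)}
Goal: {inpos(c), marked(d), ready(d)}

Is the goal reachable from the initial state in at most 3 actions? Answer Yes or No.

1. move(d)  →  {inpos(a), inpos(c), inpos(e), linked(c), linked(d), marked(c), marked(d), ready(a)}
2. drop(d,a)  →  {inpos(a), inpos(c), inpos(e), linked(c), marked(c), marked(d), ready(a), ready(d)}
optimal plan length = 2; 2 ≤ 3

Yes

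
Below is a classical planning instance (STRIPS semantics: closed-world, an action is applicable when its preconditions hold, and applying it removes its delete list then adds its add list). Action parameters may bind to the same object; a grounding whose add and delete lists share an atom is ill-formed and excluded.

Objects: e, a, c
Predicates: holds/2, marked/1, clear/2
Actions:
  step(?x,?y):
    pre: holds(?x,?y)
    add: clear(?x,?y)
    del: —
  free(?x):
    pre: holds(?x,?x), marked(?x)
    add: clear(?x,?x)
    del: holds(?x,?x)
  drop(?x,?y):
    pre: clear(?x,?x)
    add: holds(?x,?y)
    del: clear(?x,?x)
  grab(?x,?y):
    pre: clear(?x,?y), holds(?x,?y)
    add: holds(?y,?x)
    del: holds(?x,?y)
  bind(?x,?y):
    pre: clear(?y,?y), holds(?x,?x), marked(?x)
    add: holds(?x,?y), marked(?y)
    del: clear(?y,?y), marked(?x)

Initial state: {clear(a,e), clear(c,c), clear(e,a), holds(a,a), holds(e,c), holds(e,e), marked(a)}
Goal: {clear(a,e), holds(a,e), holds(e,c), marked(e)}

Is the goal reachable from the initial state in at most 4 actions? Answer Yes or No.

Yes

1. step(e,e)  →  {clear(a,e), clear(c,c), clear(e,a), clear(e,e), holds(a,a), holds(e,c), holds(e,e), marked(a)}
2. bind(a,e)  →  {clear(a,e), clear(c,c), clear(e,a), holds(a,a), holds(a,e), holds(e,c), holds(e,e), marked(e)}
optimal plan length = 2; 2 ≤ 4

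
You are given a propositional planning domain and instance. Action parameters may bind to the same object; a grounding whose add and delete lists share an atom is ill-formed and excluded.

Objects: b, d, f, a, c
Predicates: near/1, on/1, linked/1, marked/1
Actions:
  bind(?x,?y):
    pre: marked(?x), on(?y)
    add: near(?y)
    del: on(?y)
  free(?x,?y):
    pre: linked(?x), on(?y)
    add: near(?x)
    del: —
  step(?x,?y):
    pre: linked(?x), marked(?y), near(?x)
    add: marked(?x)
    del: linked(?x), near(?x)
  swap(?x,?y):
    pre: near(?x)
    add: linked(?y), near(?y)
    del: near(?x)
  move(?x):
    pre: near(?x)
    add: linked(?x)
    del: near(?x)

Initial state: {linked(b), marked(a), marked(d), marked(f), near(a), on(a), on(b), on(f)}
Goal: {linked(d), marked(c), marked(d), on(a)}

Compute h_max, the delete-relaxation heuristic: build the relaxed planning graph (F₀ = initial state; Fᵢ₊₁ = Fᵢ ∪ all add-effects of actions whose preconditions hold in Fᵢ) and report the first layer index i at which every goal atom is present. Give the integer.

2

F0 = init (8 atoms)
F1 = F0 ∪ {linked(a), linked(c), linked(d), linked(f), near(b), near(c), near(d), near(f)}  (16 atoms)
F2 = F1 ∪ {marked(b), marked(c)}  (18 atoms)
goal ⊆ F2  ⇒  h_max = 2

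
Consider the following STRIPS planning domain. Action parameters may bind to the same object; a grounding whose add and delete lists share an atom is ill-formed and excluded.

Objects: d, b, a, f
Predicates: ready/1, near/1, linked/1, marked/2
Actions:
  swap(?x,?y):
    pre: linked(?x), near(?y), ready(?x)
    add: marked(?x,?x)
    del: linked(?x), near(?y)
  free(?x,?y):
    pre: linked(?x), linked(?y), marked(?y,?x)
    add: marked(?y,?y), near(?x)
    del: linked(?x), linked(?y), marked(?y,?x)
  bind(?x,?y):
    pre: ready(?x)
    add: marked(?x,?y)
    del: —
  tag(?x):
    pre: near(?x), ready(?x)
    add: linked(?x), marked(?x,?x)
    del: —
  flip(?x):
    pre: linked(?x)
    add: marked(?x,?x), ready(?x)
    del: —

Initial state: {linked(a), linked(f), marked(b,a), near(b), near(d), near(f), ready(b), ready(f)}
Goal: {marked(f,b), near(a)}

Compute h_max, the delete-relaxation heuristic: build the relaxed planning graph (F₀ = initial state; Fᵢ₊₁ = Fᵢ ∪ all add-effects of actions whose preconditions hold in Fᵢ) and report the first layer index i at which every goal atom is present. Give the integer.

F0 = init (8 atoms)
F1 = F0 ∪ {linked(b), marked(a,a), marked(b,b), marked(b,d), marked(b,f), marked(f,a), marked(f,b), marked(f,d), marked(f,f), ready(a)}  (18 atoms)
F2 = F1 ∪ {marked(a,b), marked(a,d), marked(a,f), near(a)}  (22 atoms)
goal ⊆ F2  ⇒  h_max = 2

2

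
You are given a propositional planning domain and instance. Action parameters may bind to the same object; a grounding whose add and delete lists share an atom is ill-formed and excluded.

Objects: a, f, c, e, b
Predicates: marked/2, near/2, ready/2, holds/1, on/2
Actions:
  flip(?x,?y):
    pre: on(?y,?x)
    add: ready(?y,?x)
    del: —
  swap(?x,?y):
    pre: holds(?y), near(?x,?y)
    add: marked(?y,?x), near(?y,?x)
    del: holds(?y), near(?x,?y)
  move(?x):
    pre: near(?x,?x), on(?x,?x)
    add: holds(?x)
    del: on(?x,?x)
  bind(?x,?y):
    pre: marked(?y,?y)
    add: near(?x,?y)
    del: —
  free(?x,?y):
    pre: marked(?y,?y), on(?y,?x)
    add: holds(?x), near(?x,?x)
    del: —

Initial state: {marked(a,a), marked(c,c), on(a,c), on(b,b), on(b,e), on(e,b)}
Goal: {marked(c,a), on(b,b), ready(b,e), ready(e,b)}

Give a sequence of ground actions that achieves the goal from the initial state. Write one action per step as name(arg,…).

flip(e,b); flip(b,e); bind(a,c); free(c,a); swap(a,c)

1. flip(e,b)  →  {marked(a,a), marked(c,c), on(a,c), on(b,b), on(b,e), on(e,b), ready(b,e)}
2. flip(b,e)  →  {marked(a,a), marked(c,c), on(a,c), on(b,b), on(b,e), on(e,b), ready(b,e), ready(e,b)}
3. bind(a,c)  →  {marked(a,a), marked(c,c), near(a,c), on(a,c), on(b,b), on(b,e), on(e,b), ready(b,e), ready(e,b)}
4. free(c,a)  →  {holds(c), marked(a,a), marked(c,c), near(a,c), near(c,c), on(a,c), on(b,b), on(b,e), on(e,b), ready(b,e), ready(e,b)}
5. swap(a,c)  →  {marked(a,a), marked(c,a), marked(c,c), near(c,a), near(c,c), on(a,c), on(b,b), on(b,e), on(e,b), ready(b,e), ready(e,b)}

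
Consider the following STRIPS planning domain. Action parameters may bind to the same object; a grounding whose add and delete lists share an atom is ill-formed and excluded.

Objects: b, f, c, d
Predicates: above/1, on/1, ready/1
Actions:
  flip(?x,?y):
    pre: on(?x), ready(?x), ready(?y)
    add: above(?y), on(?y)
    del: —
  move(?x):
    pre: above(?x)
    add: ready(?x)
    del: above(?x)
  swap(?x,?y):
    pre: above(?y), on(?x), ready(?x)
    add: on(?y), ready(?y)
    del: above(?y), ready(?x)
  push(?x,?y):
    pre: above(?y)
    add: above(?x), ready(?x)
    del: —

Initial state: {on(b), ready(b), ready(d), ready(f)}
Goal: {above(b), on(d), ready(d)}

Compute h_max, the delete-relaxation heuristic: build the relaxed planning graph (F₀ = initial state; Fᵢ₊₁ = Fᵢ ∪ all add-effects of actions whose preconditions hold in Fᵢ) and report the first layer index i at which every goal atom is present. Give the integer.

F0 = init (4 atoms)
F1 = F0 ∪ {above(b), above(d), above(f), on(d), on(f)}  (9 atoms)
goal ⊆ F1  ⇒  h_max = 1

1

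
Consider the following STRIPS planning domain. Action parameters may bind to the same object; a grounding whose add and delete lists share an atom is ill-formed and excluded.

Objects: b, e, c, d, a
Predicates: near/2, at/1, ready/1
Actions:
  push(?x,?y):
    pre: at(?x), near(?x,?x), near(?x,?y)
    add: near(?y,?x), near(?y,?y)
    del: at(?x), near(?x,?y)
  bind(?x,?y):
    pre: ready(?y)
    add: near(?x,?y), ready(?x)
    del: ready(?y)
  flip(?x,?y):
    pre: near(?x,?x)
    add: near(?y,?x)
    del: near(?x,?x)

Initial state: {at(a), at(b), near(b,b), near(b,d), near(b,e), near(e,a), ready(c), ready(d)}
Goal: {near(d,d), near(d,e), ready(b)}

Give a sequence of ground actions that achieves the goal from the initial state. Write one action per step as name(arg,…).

push(b,d); bind(b,c); bind(e,d); bind(d,e)

1. push(b,d)  →  {at(a), near(b,b), near(b,e), near(d,b), near(d,d), near(e,a), ready(c), ready(d)}
2. bind(b,c)  →  {at(a), near(b,b), near(b,c), near(b,e), near(d,b), near(d,d), near(e,a), ready(b), ready(d)}
3. bind(e,d)  →  {at(a), near(b,b), near(b,c), near(b,e), near(d,b), near(d,d), near(e,a), near(e,d), ready(b), ready(e)}
4. bind(d,e)  →  {at(a), near(b,b), near(b,c), near(b,e), near(d,b), near(d,d), near(d,e), near(e,a), near(e,d), ready(b), ready(d)}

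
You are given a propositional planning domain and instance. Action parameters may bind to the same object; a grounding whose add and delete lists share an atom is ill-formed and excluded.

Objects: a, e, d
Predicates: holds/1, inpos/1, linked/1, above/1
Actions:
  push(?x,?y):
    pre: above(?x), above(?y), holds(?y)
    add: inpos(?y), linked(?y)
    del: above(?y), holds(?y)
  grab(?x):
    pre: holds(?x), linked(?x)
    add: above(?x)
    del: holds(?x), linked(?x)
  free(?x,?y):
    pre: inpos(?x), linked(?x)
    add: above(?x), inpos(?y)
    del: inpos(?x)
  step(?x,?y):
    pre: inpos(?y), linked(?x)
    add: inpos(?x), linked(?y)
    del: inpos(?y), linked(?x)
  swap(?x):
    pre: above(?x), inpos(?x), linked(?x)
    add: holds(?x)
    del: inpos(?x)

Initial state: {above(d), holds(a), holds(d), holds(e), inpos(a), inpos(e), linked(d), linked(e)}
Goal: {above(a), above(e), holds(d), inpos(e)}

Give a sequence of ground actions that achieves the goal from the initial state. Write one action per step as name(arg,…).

1. grab(e)  →  {above(d), above(e), holds(a), holds(d), inpos(a), inpos(e), linked(d)}
2. step(d,a)  →  {above(d), above(e), holds(a), holds(d), inpos(d), inpos(e), linked(a)}
3. grab(a)  →  {above(a), above(d), above(e), holds(d), inpos(d), inpos(e)}

grab(e); step(d,a); grab(a)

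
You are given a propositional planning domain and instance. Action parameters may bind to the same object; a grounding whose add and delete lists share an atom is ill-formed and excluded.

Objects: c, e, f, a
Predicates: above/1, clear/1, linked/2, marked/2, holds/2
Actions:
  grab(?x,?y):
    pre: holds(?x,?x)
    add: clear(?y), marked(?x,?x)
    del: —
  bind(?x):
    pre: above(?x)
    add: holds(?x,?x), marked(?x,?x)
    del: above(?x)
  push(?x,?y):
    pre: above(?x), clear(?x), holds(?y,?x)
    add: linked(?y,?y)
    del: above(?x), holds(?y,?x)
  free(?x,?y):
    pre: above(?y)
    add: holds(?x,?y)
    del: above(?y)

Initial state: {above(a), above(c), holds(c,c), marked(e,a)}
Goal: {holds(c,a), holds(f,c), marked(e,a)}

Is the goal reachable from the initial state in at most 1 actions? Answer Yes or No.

1. free(c,a)  →  {above(c), holds(c,a), holds(c,c), marked(e,a)}
2. free(f,c)  →  {holds(c,a), holds(c,c), holds(f,c), marked(e,a)}
optimal plan length = 2; 2 > 1

No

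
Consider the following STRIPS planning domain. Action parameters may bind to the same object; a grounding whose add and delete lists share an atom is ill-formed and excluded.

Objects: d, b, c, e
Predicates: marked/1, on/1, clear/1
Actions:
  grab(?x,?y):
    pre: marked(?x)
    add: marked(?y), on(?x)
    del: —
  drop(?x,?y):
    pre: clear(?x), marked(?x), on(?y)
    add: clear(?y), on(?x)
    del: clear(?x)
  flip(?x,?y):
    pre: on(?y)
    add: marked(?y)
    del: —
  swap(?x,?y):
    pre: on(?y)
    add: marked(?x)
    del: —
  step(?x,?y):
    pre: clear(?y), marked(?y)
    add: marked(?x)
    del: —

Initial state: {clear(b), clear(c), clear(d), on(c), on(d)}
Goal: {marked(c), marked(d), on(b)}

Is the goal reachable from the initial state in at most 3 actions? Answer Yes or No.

1. flip(d,d)  →  {clear(b), clear(c), clear(d), marked(d), on(c), on(d)}
2. grab(d,b)  →  {clear(b), clear(c), clear(d), marked(b), marked(d), on(c), on(d)}
3. grab(b,c)  →  {clear(b), clear(c), clear(d), marked(b), marked(c), marked(d), on(b), on(c), on(d)}
optimal plan length = 3; 3 ≤ 3

Yes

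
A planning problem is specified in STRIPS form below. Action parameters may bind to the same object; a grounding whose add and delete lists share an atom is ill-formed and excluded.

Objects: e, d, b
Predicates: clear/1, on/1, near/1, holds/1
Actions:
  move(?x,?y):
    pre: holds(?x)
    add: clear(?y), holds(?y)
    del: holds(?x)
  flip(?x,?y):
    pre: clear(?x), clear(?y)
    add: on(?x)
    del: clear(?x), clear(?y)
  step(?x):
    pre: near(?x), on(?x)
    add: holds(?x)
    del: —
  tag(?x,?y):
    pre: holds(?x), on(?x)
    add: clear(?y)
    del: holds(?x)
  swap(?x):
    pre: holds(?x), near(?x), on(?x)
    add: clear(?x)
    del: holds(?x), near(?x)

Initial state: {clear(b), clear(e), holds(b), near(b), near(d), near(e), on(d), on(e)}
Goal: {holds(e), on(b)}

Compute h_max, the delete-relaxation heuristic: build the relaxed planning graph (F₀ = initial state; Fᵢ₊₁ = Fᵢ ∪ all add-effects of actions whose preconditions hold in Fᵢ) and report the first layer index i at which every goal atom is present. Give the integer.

1

F0 = init (8 atoms)
F1 = F0 ∪ {clear(d), holds(d), holds(e), on(b)}  (12 atoms)
goal ⊆ F1  ⇒  h_max = 1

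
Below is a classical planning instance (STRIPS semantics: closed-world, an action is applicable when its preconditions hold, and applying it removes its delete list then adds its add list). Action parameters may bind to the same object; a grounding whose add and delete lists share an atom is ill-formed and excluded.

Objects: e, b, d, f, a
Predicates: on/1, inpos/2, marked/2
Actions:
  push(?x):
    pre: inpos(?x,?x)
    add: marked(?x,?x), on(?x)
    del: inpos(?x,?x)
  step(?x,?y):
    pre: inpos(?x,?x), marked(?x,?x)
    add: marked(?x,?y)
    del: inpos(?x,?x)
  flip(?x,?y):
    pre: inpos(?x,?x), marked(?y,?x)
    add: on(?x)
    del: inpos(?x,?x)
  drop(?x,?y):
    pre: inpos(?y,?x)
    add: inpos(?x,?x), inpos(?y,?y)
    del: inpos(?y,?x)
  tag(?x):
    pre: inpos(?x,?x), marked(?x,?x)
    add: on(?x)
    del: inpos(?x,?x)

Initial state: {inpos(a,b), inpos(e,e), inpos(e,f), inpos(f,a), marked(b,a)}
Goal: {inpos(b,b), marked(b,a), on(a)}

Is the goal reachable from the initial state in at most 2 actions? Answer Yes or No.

1. drop(b,a)  →  {inpos(a,a), inpos(b,b), inpos(e,e), inpos(e,f), inpos(f,a), marked(b,a)}
2. push(a)  →  {inpos(b,b), inpos(e,e), inpos(e,f), inpos(f,a), marked(a,a), marked(b,a), on(a)}
optimal plan length = 2; 2 ≤ 2

Yes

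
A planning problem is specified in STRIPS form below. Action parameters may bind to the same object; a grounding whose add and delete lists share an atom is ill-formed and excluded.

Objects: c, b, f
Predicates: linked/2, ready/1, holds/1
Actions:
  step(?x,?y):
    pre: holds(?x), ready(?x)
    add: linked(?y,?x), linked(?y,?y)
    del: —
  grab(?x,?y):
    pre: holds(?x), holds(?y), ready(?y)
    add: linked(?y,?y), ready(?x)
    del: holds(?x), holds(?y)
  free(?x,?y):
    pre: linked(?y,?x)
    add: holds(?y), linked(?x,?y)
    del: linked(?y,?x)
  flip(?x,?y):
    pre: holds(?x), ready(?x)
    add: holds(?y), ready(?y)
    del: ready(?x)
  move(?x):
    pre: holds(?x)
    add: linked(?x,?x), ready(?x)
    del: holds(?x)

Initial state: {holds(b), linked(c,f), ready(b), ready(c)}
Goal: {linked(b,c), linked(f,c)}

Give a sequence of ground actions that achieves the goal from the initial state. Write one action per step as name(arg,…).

free(f,c); step(c,b)

1. free(f,c)  →  {holds(b), holds(c), linked(f,c), ready(b), ready(c)}
2. step(c,b)  →  {holds(b), holds(c), linked(b,b), linked(b,c), linked(f,c), ready(b), ready(c)}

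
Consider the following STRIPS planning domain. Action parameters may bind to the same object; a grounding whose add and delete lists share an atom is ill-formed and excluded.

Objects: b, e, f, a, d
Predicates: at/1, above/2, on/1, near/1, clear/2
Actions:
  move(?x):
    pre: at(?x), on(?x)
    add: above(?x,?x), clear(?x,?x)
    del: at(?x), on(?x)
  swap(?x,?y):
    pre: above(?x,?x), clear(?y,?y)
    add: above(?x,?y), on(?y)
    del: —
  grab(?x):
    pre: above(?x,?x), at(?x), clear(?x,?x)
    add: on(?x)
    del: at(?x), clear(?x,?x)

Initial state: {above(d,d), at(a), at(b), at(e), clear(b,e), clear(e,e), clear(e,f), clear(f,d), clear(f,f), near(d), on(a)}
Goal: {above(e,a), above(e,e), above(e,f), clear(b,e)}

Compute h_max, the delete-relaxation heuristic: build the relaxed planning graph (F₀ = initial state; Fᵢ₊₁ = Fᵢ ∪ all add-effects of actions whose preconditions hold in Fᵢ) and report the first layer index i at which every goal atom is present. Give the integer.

F0 = init (11 atoms)
F1 = F0 ∪ {above(a,a), above(d,e), above(d,f), clear(a,a), on(e), on(f)}  (17 atoms)
F2 = F1 ∪ {above(a,e), above(a,f), above(d,a), above(e,e)}  (21 atoms)
F3 = F2 ∪ {above(e,a), above(e,f)}  (23 atoms)
goal ⊆ F3  ⇒  h_max = 3

3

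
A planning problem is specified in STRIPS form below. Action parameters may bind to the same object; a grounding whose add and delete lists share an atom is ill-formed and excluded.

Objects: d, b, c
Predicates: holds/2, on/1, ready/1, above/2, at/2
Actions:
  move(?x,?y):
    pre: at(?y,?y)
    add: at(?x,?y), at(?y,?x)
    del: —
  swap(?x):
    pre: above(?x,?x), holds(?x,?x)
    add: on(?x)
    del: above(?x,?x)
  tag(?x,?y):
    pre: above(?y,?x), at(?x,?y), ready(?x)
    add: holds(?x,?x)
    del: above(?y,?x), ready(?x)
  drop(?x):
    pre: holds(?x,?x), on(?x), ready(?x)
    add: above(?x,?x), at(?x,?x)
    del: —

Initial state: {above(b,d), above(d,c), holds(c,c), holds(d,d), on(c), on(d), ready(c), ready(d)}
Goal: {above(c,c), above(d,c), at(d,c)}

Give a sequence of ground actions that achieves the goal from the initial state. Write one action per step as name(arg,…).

1. drop(c)  →  {above(b,d), above(c,c), above(d,c), at(c,c), holds(c,c), holds(d,d), on(c), on(d), ready(c), ready(d)}
2. move(d,c)  →  {above(b,d), above(c,c), above(d,c), at(c,c), at(c,d), at(d,c), holds(c,c), holds(d,d), on(c), on(d), ready(c), ready(d)}

drop(c); move(d,c)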